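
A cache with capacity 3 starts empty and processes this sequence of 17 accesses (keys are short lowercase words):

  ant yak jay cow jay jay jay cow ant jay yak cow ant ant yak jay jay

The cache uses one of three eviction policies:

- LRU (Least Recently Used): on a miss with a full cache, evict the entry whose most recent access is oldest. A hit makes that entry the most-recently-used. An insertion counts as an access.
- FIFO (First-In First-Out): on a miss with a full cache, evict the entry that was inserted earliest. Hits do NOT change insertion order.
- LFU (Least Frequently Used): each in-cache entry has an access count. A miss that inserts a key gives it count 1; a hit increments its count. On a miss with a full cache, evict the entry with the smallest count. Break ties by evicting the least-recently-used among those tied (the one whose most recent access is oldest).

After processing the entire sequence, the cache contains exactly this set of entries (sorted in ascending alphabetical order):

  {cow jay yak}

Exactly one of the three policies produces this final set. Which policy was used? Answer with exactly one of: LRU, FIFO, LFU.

Simulating under each policy and comparing final sets:
  LRU: final set = {ant jay yak} -> differs
  FIFO: final set = {ant jay yak} -> differs
  LFU: final set = {cow jay yak} -> MATCHES target
Only LFU produces the target set.

Answer: LFU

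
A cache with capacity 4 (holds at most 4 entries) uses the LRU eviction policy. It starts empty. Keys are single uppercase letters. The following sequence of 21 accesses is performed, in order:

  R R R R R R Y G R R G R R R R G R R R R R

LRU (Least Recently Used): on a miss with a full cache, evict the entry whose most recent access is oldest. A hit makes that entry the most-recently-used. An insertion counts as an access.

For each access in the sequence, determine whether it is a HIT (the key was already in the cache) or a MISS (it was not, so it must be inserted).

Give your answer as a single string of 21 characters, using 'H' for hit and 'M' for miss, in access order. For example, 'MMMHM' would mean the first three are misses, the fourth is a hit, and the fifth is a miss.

Answer: MHHHHHMMHHHHHHHHHHHHH

Derivation:
LRU simulation (capacity=4):
  1. access R: MISS. Cache (LRU->MRU): [R]
  2. access R: HIT. Cache (LRU->MRU): [R]
  3. access R: HIT. Cache (LRU->MRU): [R]
  4. access R: HIT. Cache (LRU->MRU): [R]
  5. access R: HIT. Cache (LRU->MRU): [R]
  6. access R: HIT. Cache (LRU->MRU): [R]
  7. access Y: MISS. Cache (LRU->MRU): [R Y]
  8. access G: MISS. Cache (LRU->MRU): [R Y G]
  9. access R: HIT. Cache (LRU->MRU): [Y G R]
  10. access R: HIT. Cache (LRU->MRU): [Y G R]
  11. access G: HIT. Cache (LRU->MRU): [Y R G]
  12. access R: HIT. Cache (LRU->MRU): [Y G R]
  13. access R: HIT. Cache (LRU->MRU): [Y G R]
  14. access R: HIT. Cache (LRU->MRU): [Y G R]
  15. access R: HIT. Cache (LRU->MRU): [Y G R]
  16. access G: HIT. Cache (LRU->MRU): [Y R G]
  17. access R: HIT. Cache (LRU->MRU): [Y G R]
  18. access R: HIT. Cache (LRU->MRU): [Y G R]
  19. access R: HIT. Cache (LRU->MRU): [Y G R]
  20. access R: HIT. Cache (LRU->MRU): [Y G R]
  21. access R: HIT. Cache (LRU->MRU): [Y G R]
Total: 18 hits, 3 misses, 0 evictions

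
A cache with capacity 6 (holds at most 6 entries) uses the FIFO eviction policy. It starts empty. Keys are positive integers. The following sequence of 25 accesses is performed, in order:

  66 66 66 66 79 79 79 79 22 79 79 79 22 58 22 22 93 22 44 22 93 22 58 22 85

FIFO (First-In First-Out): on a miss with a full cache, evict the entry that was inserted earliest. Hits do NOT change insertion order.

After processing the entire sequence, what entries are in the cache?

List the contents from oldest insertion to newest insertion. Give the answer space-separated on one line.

Answer: 79 22 58 93 44 85

Derivation:
FIFO simulation (capacity=6):
  1. access 66: MISS. Cache (old->new): [66]
  2. access 66: HIT. Cache (old->new): [66]
  3. access 66: HIT. Cache (old->new): [66]
  4. access 66: HIT. Cache (old->new): [66]
  5. access 79: MISS. Cache (old->new): [66 79]
  6. access 79: HIT. Cache (old->new): [66 79]
  7. access 79: HIT. Cache (old->new): [66 79]
  8. access 79: HIT. Cache (old->new): [66 79]
  9. access 22: MISS. Cache (old->new): [66 79 22]
  10. access 79: HIT. Cache (old->new): [66 79 22]
  11. access 79: HIT. Cache (old->new): [66 79 22]
  12. access 79: HIT. Cache (old->new): [66 79 22]
  13. access 22: HIT. Cache (old->new): [66 79 22]
  14. access 58: MISS. Cache (old->new): [66 79 22 58]
  15. access 22: HIT. Cache (old->new): [66 79 22 58]
  16. access 22: HIT. Cache (old->new): [66 79 22 58]
  17. access 93: MISS. Cache (old->new): [66 79 22 58 93]
  18. access 22: HIT. Cache (old->new): [66 79 22 58 93]
  19. access 44: MISS. Cache (old->new): [66 79 22 58 93 44]
  20. access 22: HIT. Cache (old->new): [66 79 22 58 93 44]
  21. access 93: HIT. Cache (old->new): [66 79 22 58 93 44]
  22. access 22: HIT. Cache (old->new): [66 79 22 58 93 44]
  23. access 58: HIT. Cache (old->new): [66 79 22 58 93 44]
  24. access 22: HIT. Cache (old->new): [66 79 22 58 93 44]
  25. access 85: MISS, evict 66. Cache (old->new): [79 22 58 93 44 85]
Total: 18 hits, 7 misses, 1 evictions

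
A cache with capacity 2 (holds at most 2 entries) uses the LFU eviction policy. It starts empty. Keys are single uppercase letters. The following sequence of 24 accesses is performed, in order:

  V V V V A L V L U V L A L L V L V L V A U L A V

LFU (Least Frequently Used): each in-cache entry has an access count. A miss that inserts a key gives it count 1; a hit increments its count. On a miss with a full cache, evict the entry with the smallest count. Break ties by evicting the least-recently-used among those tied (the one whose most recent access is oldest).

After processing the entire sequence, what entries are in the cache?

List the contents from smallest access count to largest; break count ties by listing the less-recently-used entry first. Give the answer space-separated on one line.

LFU simulation (capacity=2):
  1. access V: MISS. Cache: [V(c=1)]
  2. access V: HIT, count now 2. Cache: [V(c=2)]
  3. access V: HIT, count now 3. Cache: [V(c=3)]
  4. access V: HIT, count now 4. Cache: [V(c=4)]
  5. access A: MISS. Cache: [A(c=1) V(c=4)]
  6. access L: MISS, evict A(c=1). Cache: [L(c=1) V(c=4)]
  7. access V: HIT, count now 5. Cache: [L(c=1) V(c=5)]
  8. access L: HIT, count now 2. Cache: [L(c=2) V(c=5)]
  9. access U: MISS, evict L(c=2). Cache: [U(c=1) V(c=5)]
  10. access V: HIT, count now 6. Cache: [U(c=1) V(c=6)]
  11. access L: MISS, evict U(c=1). Cache: [L(c=1) V(c=6)]
  12. access A: MISS, evict L(c=1). Cache: [A(c=1) V(c=6)]
  13. access L: MISS, evict A(c=1). Cache: [L(c=1) V(c=6)]
  14. access L: HIT, count now 2. Cache: [L(c=2) V(c=6)]
  15. access V: HIT, count now 7. Cache: [L(c=2) V(c=7)]
  16. access L: HIT, count now 3. Cache: [L(c=3) V(c=7)]
  17. access V: HIT, count now 8. Cache: [L(c=3) V(c=8)]
  18. access L: HIT, count now 4. Cache: [L(c=4) V(c=8)]
  19. access V: HIT, count now 9. Cache: [L(c=4) V(c=9)]
  20. access A: MISS, evict L(c=4). Cache: [A(c=1) V(c=9)]
  21. access U: MISS, evict A(c=1). Cache: [U(c=1) V(c=9)]
  22. access L: MISS, evict U(c=1). Cache: [L(c=1) V(c=9)]
  23. access A: MISS, evict L(c=1). Cache: [A(c=1) V(c=9)]
  24. access V: HIT, count now 10. Cache: [A(c=1) V(c=10)]
Total: 13 hits, 11 misses, 9 evictions

Answer: A V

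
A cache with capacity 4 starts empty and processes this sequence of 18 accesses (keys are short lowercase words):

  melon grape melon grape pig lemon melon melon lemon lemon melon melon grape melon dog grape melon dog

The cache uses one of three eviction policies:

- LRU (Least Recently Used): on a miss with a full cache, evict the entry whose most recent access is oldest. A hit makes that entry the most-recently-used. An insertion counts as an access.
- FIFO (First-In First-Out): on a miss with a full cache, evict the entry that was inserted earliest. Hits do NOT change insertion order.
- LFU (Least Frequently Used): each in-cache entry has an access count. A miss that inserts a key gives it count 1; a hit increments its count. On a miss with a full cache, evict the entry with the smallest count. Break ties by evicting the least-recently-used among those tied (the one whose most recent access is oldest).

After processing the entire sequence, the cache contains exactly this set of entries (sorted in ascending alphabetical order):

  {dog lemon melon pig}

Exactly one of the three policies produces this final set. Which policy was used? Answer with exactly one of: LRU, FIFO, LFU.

Simulating under each policy and comparing final sets:
  LRU: final set = {dog grape lemon melon} -> differs
  FIFO: final set = {dog lemon melon pig} -> MATCHES target
  LFU: final set = {dog grape lemon melon} -> differs
Only FIFO produces the target set.

Answer: FIFO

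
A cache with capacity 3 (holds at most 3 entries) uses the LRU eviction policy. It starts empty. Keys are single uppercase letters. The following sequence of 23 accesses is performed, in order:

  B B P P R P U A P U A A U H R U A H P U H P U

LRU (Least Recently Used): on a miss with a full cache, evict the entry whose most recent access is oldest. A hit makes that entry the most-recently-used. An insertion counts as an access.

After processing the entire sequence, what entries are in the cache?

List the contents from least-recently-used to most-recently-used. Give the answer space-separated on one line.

Answer: H P U

Derivation:
LRU simulation (capacity=3):
  1. access B: MISS. Cache (LRU->MRU): [B]
  2. access B: HIT. Cache (LRU->MRU): [B]
  3. access P: MISS. Cache (LRU->MRU): [B P]
  4. access P: HIT. Cache (LRU->MRU): [B P]
  5. access R: MISS. Cache (LRU->MRU): [B P R]
  6. access P: HIT. Cache (LRU->MRU): [B R P]
  7. access U: MISS, evict B. Cache (LRU->MRU): [R P U]
  8. access A: MISS, evict R. Cache (LRU->MRU): [P U A]
  9. access P: HIT. Cache (LRU->MRU): [U A P]
  10. access U: HIT. Cache (LRU->MRU): [A P U]
  11. access A: HIT. Cache (LRU->MRU): [P U A]
  12. access A: HIT. Cache (LRU->MRU): [P U A]
  13. access U: HIT. Cache (LRU->MRU): [P A U]
  14. access H: MISS, evict P. Cache (LRU->MRU): [A U H]
  15. access R: MISS, evict A. Cache (LRU->MRU): [U H R]
  16. access U: HIT. Cache (LRU->MRU): [H R U]
  17. access A: MISS, evict H. Cache (LRU->MRU): [R U A]
  18. access H: MISS, evict R. Cache (LRU->MRU): [U A H]
  19. access P: MISS, evict U. Cache (LRU->MRU): [A H P]
  20. access U: MISS, evict A. Cache (LRU->MRU): [H P U]
  21. access H: HIT. Cache (LRU->MRU): [P U H]
  22. access P: HIT. Cache (LRU->MRU): [U H P]
  23. access U: HIT. Cache (LRU->MRU): [H P U]
Total: 12 hits, 11 misses, 8 evictions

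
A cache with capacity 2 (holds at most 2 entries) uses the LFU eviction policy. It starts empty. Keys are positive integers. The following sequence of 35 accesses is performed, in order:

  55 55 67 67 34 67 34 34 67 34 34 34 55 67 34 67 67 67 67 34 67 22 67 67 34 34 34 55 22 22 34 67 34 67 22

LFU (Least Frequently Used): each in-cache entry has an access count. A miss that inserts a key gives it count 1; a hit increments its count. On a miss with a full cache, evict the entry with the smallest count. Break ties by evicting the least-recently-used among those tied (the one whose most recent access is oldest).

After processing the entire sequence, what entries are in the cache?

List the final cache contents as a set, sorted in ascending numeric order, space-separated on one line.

LFU simulation (capacity=2):
  1. access 55: MISS. Cache: [55(c=1)]
  2. access 55: HIT, count now 2. Cache: [55(c=2)]
  3. access 67: MISS. Cache: [67(c=1) 55(c=2)]
  4. access 67: HIT, count now 2. Cache: [55(c=2) 67(c=2)]
  5. access 34: MISS, evict 55(c=2). Cache: [34(c=1) 67(c=2)]
  6. access 67: HIT, count now 3. Cache: [34(c=1) 67(c=3)]
  7. access 34: HIT, count now 2. Cache: [34(c=2) 67(c=3)]
  8. access 34: HIT, count now 3. Cache: [67(c=3) 34(c=3)]
  9. access 67: HIT, count now 4. Cache: [34(c=3) 67(c=4)]
  10. access 34: HIT, count now 4. Cache: [67(c=4) 34(c=4)]
  11. access 34: HIT, count now 5. Cache: [67(c=4) 34(c=5)]
  12. access 34: HIT, count now 6. Cache: [67(c=4) 34(c=6)]
  13. access 55: MISS, evict 67(c=4). Cache: [55(c=1) 34(c=6)]
  14. access 67: MISS, evict 55(c=1). Cache: [67(c=1) 34(c=6)]
  15. access 34: HIT, count now 7. Cache: [67(c=1) 34(c=7)]
  16. access 67: HIT, count now 2. Cache: [67(c=2) 34(c=7)]
  17. access 67: HIT, count now 3. Cache: [67(c=3) 34(c=7)]
  18. access 67: HIT, count now 4. Cache: [67(c=4) 34(c=7)]
  19. access 67: HIT, count now 5. Cache: [67(c=5) 34(c=7)]
  20. access 34: HIT, count now 8. Cache: [67(c=5) 34(c=8)]
  21. access 67: HIT, count now 6. Cache: [67(c=6) 34(c=8)]
  22. access 22: MISS, evict 67(c=6). Cache: [22(c=1) 34(c=8)]
  23. access 67: MISS, evict 22(c=1). Cache: [67(c=1) 34(c=8)]
  24. access 67: HIT, count now 2. Cache: [67(c=2) 34(c=8)]
  25. access 34: HIT, count now 9. Cache: [67(c=2) 34(c=9)]
  26. access 34: HIT, count now 10. Cache: [67(c=2) 34(c=10)]
  27. access 34: HIT, count now 11. Cache: [67(c=2) 34(c=11)]
  28. access 55: MISS, evict 67(c=2). Cache: [55(c=1) 34(c=11)]
  29. access 22: MISS, evict 55(c=1). Cache: [22(c=1) 34(c=11)]
  30. access 22: HIT, count now 2. Cache: [22(c=2) 34(c=11)]
  31. access 34: HIT, count now 12. Cache: [22(c=2) 34(c=12)]
  32. access 67: MISS, evict 22(c=2). Cache: [67(c=1) 34(c=12)]
  33. access 34: HIT, count now 13. Cache: [67(c=1) 34(c=13)]
  34. access 67: HIT, count now 2. Cache: [67(c=2) 34(c=13)]
  35. access 22: MISS, evict 67(c=2). Cache: [22(c=1) 34(c=13)]
Total: 24 hits, 11 misses, 9 evictions

Answer: 22 34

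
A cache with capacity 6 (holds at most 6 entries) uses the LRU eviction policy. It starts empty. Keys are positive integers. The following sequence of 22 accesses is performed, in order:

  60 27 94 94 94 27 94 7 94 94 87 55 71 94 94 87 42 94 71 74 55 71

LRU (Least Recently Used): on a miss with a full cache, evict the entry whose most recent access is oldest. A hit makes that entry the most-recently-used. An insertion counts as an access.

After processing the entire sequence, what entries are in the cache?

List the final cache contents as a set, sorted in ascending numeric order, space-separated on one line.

LRU simulation (capacity=6):
  1. access 60: MISS. Cache (LRU->MRU): [60]
  2. access 27: MISS. Cache (LRU->MRU): [60 27]
  3. access 94: MISS. Cache (LRU->MRU): [60 27 94]
  4. access 94: HIT. Cache (LRU->MRU): [60 27 94]
  5. access 94: HIT. Cache (LRU->MRU): [60 27 94]
  6. access 27: HIT. Cache (LRU->MRU): [60 94 27]
  7. access 94: HIT. Cache (LRU->MRU): [60 27 94]
  8. access 7: MISS. Cache (LRU->MRU): [60 27 94 7]
  9. access 94: HIT. Cache (LRU->MRU): [60 27 7 94]
  10. access 94: HIT. Cache (LRU->MRU): [60 27 7 94]
  11. access 87: MISS. Cache (LRU->MRU): [60 27 7 94 87]
  12. access 55: MISS. Cache (LRU->MRU): [60 27 7 94 87 55]
  13. access 71: MISS, evict 60. Cache (LRU->MRU): [27 7 94 87 55 71]
  14. access 94: HIT. Cache (LRU->MRU): [27 7 87 55 71 94]
  15. access 94: HIT. Cache (LRU->MRU): [27 7 87 55 71 94]
  16. access 87: HIT. Cache (LRU->MRU): [27 7 55 71 94 87]
  17. access 42: MISS, evict 27. Cache (LRU->MRU): [7 55 71 94 87 42]
  18. access 94: HIT. Cache (LRU->MRU): [7 55 71 87 42 94]
  19. access 71: HIT. Cache (LRU->MRU): [7 55 87 42 94 71]
  20. access 74: MISS, evict 7. Cache (LRU->MRU): [55 87 42 94 71 74]
  21. access 55: HIT. Cache (LRU->MRU): [87 42 94 71 74 55]
  22. access 71: HIT. Cache (LRU->MRU): [87 42 94 74 55 71]
Total: 13 hits, 9 misses, 3 evictions

Answer: 42 55 71 74 87 94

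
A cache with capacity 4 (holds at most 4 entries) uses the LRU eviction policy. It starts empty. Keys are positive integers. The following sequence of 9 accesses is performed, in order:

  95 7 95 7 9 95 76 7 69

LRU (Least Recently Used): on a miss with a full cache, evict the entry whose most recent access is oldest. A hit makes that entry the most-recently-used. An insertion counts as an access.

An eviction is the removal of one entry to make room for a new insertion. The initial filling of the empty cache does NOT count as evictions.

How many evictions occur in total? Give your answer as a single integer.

Answer: 1

Derivation:
LRU simulation (capacity=4):
  1. access 95: MISS. Cache (LRU->MRU): [95]
  2. access 7: MISS. Cache (LRU->MRU): [95 7]
  3. access 95: HIT. Cache (LRU->MRU): [7 95]
  4. access 7: HIT. Cache (LRU->MRU): [95 7]
  5. access 9: MISS. Cache (LRU->MRU): [95 7 9]
  6. access 95: HIT. Cache (LRU->MRU): [7 9 95]
  7. access 76: MISS. Cache (LRU->MRU): [7 9 95 76]
  8. access 7: HIT. Cache (LRU->MRU): [9 95 76 7]
  9. access 69: MISS, evict 9. Cache (LRU->MRU): [95 76 7 69]
Total: 4 hits, 5 misses, 1 evictions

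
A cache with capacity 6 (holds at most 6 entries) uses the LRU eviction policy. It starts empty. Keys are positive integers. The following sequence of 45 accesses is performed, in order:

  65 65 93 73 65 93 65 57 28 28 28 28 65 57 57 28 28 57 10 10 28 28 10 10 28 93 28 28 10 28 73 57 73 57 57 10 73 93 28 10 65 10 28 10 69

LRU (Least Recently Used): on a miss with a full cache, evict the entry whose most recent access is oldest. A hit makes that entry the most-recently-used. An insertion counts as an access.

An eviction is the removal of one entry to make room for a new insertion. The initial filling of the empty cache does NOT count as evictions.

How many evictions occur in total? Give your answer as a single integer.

LRU simulation (capacity=6):
  1. access 65: MISS. Cache (LRU->MRU): [65]
  2. access 65: HIT. Cache (LRU->MRU): [65]
  3. access 93: MISS. Cache (LRU->MRU): [65 93]
  4. access 73: MISS. Cache (LRU->MRU): [65 93 73]
  5. access 65: HIT. Cache (LRU->MRU): [93 73 65]
  6. access 93: HIT. Cache (LRU->MRU): [73 65 93]
  7. access 65: HIT. Cache (LRU->MRU): [73 93 65]
  8. access 57: MISS. Cache (LRU->MRU): [73 93 65 57]
  9. access 28: MISS. Cache (LRU->MRU): [73 93 65 57 28]
  10. access 28: HIT. Cache (LRU->MRU): [73 93 65 57 28]
  11. access 28: HIT. Cache (LRU->MRU): [73 93 65 57 28]
  12. access 28: HIT. Cache (LRU->MRU): [73 93 65 57 28]
  13. access 65: HIT. Cache (LRU->MRU): [73 93 57 28 65]
  14. access 57: HIT. Cache (LRU->MRU): [73 93 28 65 57]
  15. access 57: HIT. Cache (LRU->MRU): [73 93 28 65 57]
  16. access 28: HIT. Cache (LRU->MRU): [73 93 65 57 28]
  17. access 28: HIT. Cache (LRU->MRU): [73 93 65 57 28]
  18. access 57: HIT. Cache (LRU->MRU): [73 93 65 28 57]
  19. access 10: MISS. Cache (LRU->MRU): [73 93 65 28 57 10]
  20. access 10: HIT. Cache (LRU->MRU): [73 93 65 28 57 10]
  21. access 28: HIT. Cache (LRU->MRU): [73 93 65 57 10 28]
  22. access 28: HIT. Cache (LRU->MRU): [73 93 65 57 10 28]
  23. access 10: HIT. Cache (LRU->MRU): [73 93 65 57 28 10]
  24. access 10: HIT. Cache (LRU->MRU): [73 93 65 57 28 10]
  25. access 28: HIT. Cache (LRU->MRU): [73 93 65 57 10 28]
  26. access 93: HIT. Cache (LRU->MRU): [73 65 57 10 28 93]
  27. access 28: HIT. Cache (LRU->MRU): [73 65 57 10 93 28]
  28. access 28: HIT. Cache (LRU->MRU): [73 65 57 10 93 28]
  29. access 10: HIT. Cache (LRU->MRU): [73 65 57 93 28 10]
  30. access 28: HIT. Cache (LRU->MRU): [73 65 57 93 10 28]
  31. access 73: HIT. Cache (LRU->MRU): [65 57 93 10 28 73]
  32. access 57: HIT. Cache (LRU->MRU): [65 93 10 28 73 57]
  33. access 73: HIT. Cache (LRU->MRU): [65 93 10 28 57 73]
  34. access 57: HIT. Cache (LRU->MRU): [65 93 10 28 73 57]
  35. access 57: HIT. Cache (LRU->MRU): [65 93 10 28 73 57]
  36. access 10: HIT. Cache (LRU->MRU): [65 93 28 73 57 10]
  37. access 73: HIT. Cache (LRU->MRU): [65 93 28 57 10 73]
  38. access 93: HIT. Cache (LRU->MRU): [65 28 57 10 73 93]
  39. access 28: HIT. Cache (LRU->MRU): [65 57 10 73 93 28]
  40. access 10: HIT. Cache (LRU->MRU): [65 57 73 93 28 10]
  41. access 65: HIT. Cache (LRU->MRU): [57 73 93 28 10 65]
  42. access 10: HIT. Cache (LRU->MRU): [57 73 93 28 65 10]
  43. access 28: HIT. Cache (LRU->MRU): [57 73 93 65 10 28]
  44. access 10: HIT. Cache (LRU->MRU): [57 73 93 65 28 10]
  45. access 69: MISS, evict 57. Cache (LRU->MRU): [73 93 65 28 10 69]
Total: 38 hits, 7 misses, 1 evictions

Answer: 1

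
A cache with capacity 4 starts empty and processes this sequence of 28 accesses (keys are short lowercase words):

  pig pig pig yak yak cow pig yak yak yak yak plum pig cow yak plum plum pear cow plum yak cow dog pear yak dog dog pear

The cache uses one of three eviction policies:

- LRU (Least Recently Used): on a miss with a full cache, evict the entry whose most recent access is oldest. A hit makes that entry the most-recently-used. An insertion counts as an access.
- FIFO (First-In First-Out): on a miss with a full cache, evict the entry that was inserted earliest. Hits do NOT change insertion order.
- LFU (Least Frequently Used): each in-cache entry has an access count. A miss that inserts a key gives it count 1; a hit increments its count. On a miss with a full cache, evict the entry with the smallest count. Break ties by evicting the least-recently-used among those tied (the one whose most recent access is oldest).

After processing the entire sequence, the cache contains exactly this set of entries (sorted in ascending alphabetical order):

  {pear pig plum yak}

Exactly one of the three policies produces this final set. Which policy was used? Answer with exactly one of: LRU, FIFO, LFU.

Simulating under each policy and comparing final sets:
  LRU: final set = {cow dog pear yak} -> differs
  FIFO: final set = {dog pear plum yak} -> differs
  LFU: final set = {pear pig plum yak} -> MATCHES target
Only LFU produces the target set.

Answer: LFU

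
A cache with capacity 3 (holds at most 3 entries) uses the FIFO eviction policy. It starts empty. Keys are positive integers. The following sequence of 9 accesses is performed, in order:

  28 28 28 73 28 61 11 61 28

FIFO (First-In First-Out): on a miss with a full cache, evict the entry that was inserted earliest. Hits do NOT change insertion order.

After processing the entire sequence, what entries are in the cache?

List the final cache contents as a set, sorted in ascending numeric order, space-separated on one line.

FIFO simulation (capacity=3):
  1. access 28: MISS. Cache (old->new): [28]
  2. access 28: HIT. Cache (old->new): [28]
  3. access 28: HIT. Cache (old->new): [28]
  4. access 73: MISS. Cache (old->new): [28 73]
  5. access 28: HIT. Cache (old->new): [28 73]
  6. access 61: MISS. Cache (old->new): [28 73 61]
  7. access 11: MISS, evict 28. Cache (old->new): [73 61 11]
  8. access 61: HIT. Cache (old->new): [73 61 11]
  9. access 28: MISS, evict 73. Cache (old->new): [61 11 28]
Total: 4 hits, 5 misses, 2 evictions

Answer: 11 28 61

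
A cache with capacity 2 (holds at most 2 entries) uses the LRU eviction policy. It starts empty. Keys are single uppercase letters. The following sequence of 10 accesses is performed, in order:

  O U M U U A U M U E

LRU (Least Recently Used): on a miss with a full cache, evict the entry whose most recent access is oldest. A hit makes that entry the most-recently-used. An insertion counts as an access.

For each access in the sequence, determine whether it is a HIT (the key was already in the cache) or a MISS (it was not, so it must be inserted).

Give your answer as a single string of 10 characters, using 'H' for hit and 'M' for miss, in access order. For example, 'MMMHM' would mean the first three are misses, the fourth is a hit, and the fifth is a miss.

LRU simulation (capacity=2):
  1. access O: MISS. Cache (LRU->MRU): [O]
  2. access U: MISS. Cache (LRU->MRU): [O U]
  3. access M: MISS, evict O. Cache (LRU->MRU): [U M]
  4. access U: HIT. Cache (LRU->MRU): [M U]
  5. access U: HIT. Cache (LRU->MRU): [M U]
  6. access A: MISS, evict M. Cache (LRU->MRU): [U A]
  7. access U: HIT. Cache (LRU->MRU): [A U]
  8. access M: MISS, evict A. Cache (LRU->MRU): [U M]
  9. access U: HIT. Cache (LRU->MRU): [M U]
  10. access E: MISS, evict M. Cache (LRU->MRU): [U E]
Total: 4 hits, 6 misses, 4 evictions

Answer: MMMHHMHMHM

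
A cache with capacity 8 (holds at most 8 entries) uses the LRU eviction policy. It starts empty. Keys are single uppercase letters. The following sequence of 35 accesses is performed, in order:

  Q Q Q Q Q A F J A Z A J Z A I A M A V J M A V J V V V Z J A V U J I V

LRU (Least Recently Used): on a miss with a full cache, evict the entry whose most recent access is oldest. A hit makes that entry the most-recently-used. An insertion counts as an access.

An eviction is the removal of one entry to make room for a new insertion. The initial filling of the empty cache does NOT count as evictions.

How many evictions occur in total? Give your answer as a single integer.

LRU simulation (capacity=8):
  1. access Q: MISS. Cache (LRU->MRU): [Q]
  2. access Q: HIT. Cache (LRU->MRU): [Q]
  3. access Q: HIT. Cache (LRU->MRU): [Q]
  4. access Q: HIT. Cache (LRU->MRU): [Q]
  5. access Q: HIT. Cache (LRU->MRU): [Q]
  6. access A: MISS. Cache (LRU->MRU): [Q A]
  7. access F: MISS. Cache (LRU->MRU): [Q A F]
  8. access J: MISS. Cache (LRU->MRU): [Q A F J]
  9. access A: HIT. Cache (LRU->MRU): [Q F J A]
  10. access Z: MISS. Cache (LRU->MRU): [Q F J A Z]
  11. access A: HIT. Cache (LRU->MRU): [Q F J Z A]
  12. access J: HIT. Cache (LRU->MRU): [Q F Z A J]
  13. access Z: HIT. Cache (LRU->MRU): [Q F A J Z]
  14. access A: HIT. Cache (LRU->MRU): [Q F J Z A]
  15. access I: MISS. Cache (LRU->MRU): [Q F J Z A I]
  16. access A: HIT. Cache (LRU->MRU): [Q F J Z I A]
  17. access M: MISS. Cache (LRU->MRU): [Q F J Z I A M]
  18. access A: HIT. Cache (LRU->MRU): [Q F J Z I M A]
  19. access V: MISS. Cache (LRU->MRU): [Q F J Z I M A V]
  20. access J: HIT. Cache (LRU->MRU): [Q F Z I M A V J]
  21. access M: HIT. Cache (LRU->MRU): [Q F Z I A V J M]
  22. access A: HIT. Cache (LRU->MRU): [Q F Z I V J M A]
  23. access V: HIT. Cache (LRU->MRU): [Q F Z I J M A V]
  24. access J: HIT. Cache (LRU->MRU): [Q F Z I M A V J]
  25. access V: HIT. Cache (LRU->MRU): [Q F Z I M A J V]
  26. access V: HIT. Cache (LRU->MRU): [Q F Z I M A J V]
  27. access V: HIT. Cache (LRU->MRU): [Q F Z I M A J V]
  28. access Z: HIT. Cache (LRU->MRU): [Q F I M A J V Z]
  29. access J: HIT. Cache (LRU->MRU): [Q F I M A V Z J]
  30. access A: HIT. Cache (LRU->MRU): [Q F I M V Z J A]
  31. access V: HIT. Cache (LRU->MRU): [Q F I M Z J A V]
  32. access U: MISS, evict Q. Cache (LRU->MRU): [F I M Z J A V U]
  33. access J: HIT. Cache (LRU->MRU): [F I M Z A V U J]
  34. access I: HIT. Cache (LRU->MRU): [F M Z A V U J I]
  35. access V: HIT. Cache (LRU->MRU): [F M Z A U J I V]
Total: 26 hits, 9 misses, 1 evictions

Answer: 1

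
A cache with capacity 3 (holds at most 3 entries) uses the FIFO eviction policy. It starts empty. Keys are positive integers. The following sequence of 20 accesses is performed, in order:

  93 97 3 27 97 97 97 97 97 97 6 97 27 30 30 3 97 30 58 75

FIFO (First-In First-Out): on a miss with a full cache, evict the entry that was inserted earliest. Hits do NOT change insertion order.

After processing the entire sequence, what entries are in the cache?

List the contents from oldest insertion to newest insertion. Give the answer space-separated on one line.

Answer: 3 58 75

Derivation:
FIFO simulation (capacity=3):
  1. access 93: MISS. Cache (old->new): [93]
  2. access 97: MISS. Cache (old->new): [93 97]
  3. access 3: MISS. Cache (old->new): [93 97 3]
  4. access 27: MISS, evict 93. Cache (old->new): [97 3 27]
  5. access 97: HIT. Cache (old->new): [97 3 27]
  6. access 97: HIT. Cache (old->new): [97 3 27]
  7. access 97: HIT. Cache (old->new): [97 3 27]
  8. access 97: HIT. Cache (old->new): [97 3 27]
  9. access 97: HIT. Cache (old->new): [97 3 27]
  10. access 97: HIT. Cache (old->new): [97 3 27]
  11. access 6: MISS, evict 97. Cache (old->new): [3 27 6]
  12. access 97: MISS, evict 3. Cache (old->new): [27 6 97]
  13. access 27: HIT. Cache (old->new): [27 6 97]
  14. access 30: MISS, evict 27. Cache (old->new): [6 97 30]
  15. access 30: HIT. Cache (old->new): [6 97 30]
  16. access 3: MISS, evict 6. Cache (old->new): [97 30 3]
  17. access 97: HIT. Cache (old->new): [97 30 3]
  18. access 30: HIT. Cache (old->new): [97 30 3]
  19. access 58: MISS, evict 97. Cache (old->new): [30 3 58]
  20. access 75: MISS, evict 30. Cache (old->new): [3 58 75]
Total: 10 hits, 10 misses, 7 evictions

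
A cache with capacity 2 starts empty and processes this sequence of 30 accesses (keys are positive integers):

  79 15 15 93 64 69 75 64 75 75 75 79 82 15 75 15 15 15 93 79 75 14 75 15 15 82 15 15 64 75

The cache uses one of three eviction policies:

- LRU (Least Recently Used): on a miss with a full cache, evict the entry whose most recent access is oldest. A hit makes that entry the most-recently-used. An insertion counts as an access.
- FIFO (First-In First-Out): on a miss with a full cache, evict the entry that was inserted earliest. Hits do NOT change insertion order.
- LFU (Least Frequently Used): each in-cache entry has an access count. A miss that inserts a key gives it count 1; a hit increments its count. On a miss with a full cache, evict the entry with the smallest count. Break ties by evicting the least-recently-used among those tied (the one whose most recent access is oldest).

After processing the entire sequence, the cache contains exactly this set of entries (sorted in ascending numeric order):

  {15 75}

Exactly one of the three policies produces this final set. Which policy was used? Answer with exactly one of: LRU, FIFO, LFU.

Simulating under each policy and comparing final sets:
  LRU: final set = {64 75} -> differs
  FIFO: final set = {64 75} -> differs
  LFU: final set = {15 75} -> MATCHES target
Only LFU produces the target set.

Answer: LFU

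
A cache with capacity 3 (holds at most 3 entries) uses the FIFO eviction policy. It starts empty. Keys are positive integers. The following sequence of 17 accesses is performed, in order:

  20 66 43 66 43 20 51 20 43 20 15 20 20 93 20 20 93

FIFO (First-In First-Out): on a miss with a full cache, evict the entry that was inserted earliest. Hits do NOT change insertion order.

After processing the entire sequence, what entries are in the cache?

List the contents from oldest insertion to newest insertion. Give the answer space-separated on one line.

FIFO simulation (capacity=3):
  1. access 20: MISS. Cache (old->new): [20]
  2. access 66: MISS. Cache (old->new): [20 66]
  3. access 43: MISS. Cache (old->new): [20 66 43]
  4. access 66: HIT. Cache (old->new): [20 66 43]
  5. access 43: HIT. Cache (old->new): [20 66 43]
  6. access 20: HIT. Cache (old->new): [20 66 43]
  7. access 51: MISS, evict 20. Cache (old->new): [66 43 51]
  8. access 20: MISS, evict 66. Cache (old->new): [43 51 20]
  9. access 43: HIT. Cache (old->new): [43 51 20]
  10. access 20: HIT. Cache (old->new): [43 51 20]
  11. access 15: MISS, evict 43. Cache (old->new): [51 20 15]
  12. access 20: HIT. Cache (old->new): [51 20 15]
  13. access 20: HIT. Cache (old->new): [51 20 15]
  14. access 93: MISS, evict 51. Cache (old->new): [20 15 93]
  15. access 20: HIT. Cache (old->new): [20 15 93]
  16. access 20: HIT. Cache (old->new): [20 15 93]
  17. access 93: HIT. Cache (old->new): [20 15 93]
Total: 10 hits, 7 misses, 4 evictions

Answer: 20 15 93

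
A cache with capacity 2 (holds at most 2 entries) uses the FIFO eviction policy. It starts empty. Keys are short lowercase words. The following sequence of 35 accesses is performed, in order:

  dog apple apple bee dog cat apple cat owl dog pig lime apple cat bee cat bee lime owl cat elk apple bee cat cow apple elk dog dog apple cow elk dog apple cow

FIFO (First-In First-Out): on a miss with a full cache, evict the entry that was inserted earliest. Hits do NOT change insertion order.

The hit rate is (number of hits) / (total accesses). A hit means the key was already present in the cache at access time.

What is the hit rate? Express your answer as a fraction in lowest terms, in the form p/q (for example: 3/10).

Answer: 1/7

Derivation:
FIFO simulation (capacity=2):
  1. access dog: MISS. Cache (old->new): [dog]
  2. access apple: MISS. Cache (old->new): [dog apple]
  3. access apple: HIT. Cache (old->new): [dog apple]
  4. access bee: MISS, evict dog. Cache (old->new): [apple bee]
  5. access dog: MISS, evict apple. Cache (old->new): [bee dog]
  6. access cat: MISS, evict bee. Cache (old->new): [dog cat]
  7. access apple: MISS, evict dog. Cache (old->new): [cat apple]
  8. access cat: HIT. Cache (old->new): [cat apple]
  9. access owl: MISS, evict cat. Cache (old->new): [apple owl]
  10. access dog: MISS, evict apple. Cache (old->new): [owl dog]
  11. access pig: MISS, evict owl. Cache (old->new): [dog pig]
  12. access lime: MISS, evict dog. Cache (old->new): [pig lime]
  13. access apple: MISS, evict pig. Cache (old->new): [lime apple]
  14. access cat: MISS, evict lime. Cache (old->new): [apple cat]
  15. access bee: MISS, evict apple. Cache (old->new): [cat bee]
  16. access cat: HIT. Cache (old->new): [cat bee]
  17. access bee: HIT. Cache (old->new): [cat bee]
  18. access lime: MISS, evict cat. Cache (old->new): [bee lime]
  19. access owl: MISS, evict bee. Cache (old->new): [lime owl]
  20. access cat: MISS, evict lime. Cache (old->new): [owl cat]
  21. access elk: MISS, evict owl. Cache (old->new): [cat elk]
  22. access apple: MISS, evict cat. Cache (old->new): [elk apple]
  23. access bee: MISS, evict elk. Cache (old->new): [apple bee]
  24. access cat: MISS, evict apple. Cache (old->new): [bee cat]
  25. access cow: MISS, evict bee. Cache (old->new): [cat cow]
  26. access apple: MISS, evict cat. Cache (old->new): [cow apple]
  27. access elk: MISS, evict cow. Cache (old->new): [apple elk]
  28. access dog: MISS, evict apple. Cache (old->new): [elk dog]
  29. access dog: HIT. Cache (old->new): [elk dog]
  30. access apple: MISS, evict elk. Cache (old->new): [dog apple]
  31. access cow: MISS, evict dog. Cache (old->new): [apple cow]
  32. access elk: MISS, evict apple. Cache (old->new): [cow elk]
  33. access dog: MISS, evict cow. Cache (old->new): [elk dog]
  34. access apple: MISS, evict elk. Cache (old->new): [dog apple]
  35. access cow: MISS, evict dog. Cache (old->new): [apple cow]
Total: 5 hits, 30 misses, 28 evictions

Hit rate = 5/35 = 1/7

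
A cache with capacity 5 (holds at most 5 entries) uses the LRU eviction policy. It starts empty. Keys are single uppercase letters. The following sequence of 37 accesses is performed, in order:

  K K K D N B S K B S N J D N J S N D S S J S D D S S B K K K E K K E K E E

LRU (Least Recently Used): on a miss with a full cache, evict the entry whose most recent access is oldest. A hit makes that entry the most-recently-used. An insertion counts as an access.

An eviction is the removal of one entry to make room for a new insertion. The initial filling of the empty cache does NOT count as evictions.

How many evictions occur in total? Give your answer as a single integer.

Answer: 4

Derivation:
LRU simulation (capacity=5):
  1. access K: MISS. Cache (LRU->MRU): [K]
  2. access K: HIT. Cache (LRU->MRU): [K]
  3. access K: HIT. Cache (LRU->MRU): [K]
  4. access D: MISS. Cache (LRU->MRU): [K D]
  5. access N: MISS. Cache (LRU->MRU): [K D N]
  6. access B: MISS. Cache (LRU->MRU): [K D N B]
  7. access S: MISS. Cache (LRU->MRU): [K D N B S]
  8. access K: HIT. Cache (LRU->MRU): [D N B S K]
  9. access B: HIT. Cache (LRU->MRU): [D N S K B]
  10. access S: HIT. Cache (LRU->MRU): [D N K B S]
  11. access N: HIT. Cache (LRU->MRU): [D K B S N]
  12. access J: MISS, evict D. Cache (LRU->MRU): [K B S N J]
  13. access D: MISS, evict K. Cache (LRU->MRU): [B S N J D]
  14. access N: HIT. Cache (LRU->MRU): [B S J D N]
  15. access J: HIT. Cache (LRU->MRU): [B S D N J]
  16. access S: HIT. Cache (LRU->MRU): [B D N J S]
  17. access N: HIT. Cache (LRU->MRU): [B D J S N]
  18. access D: HIT. Cache (LRU->MRU): [B J S N D]
  19. access S: HIT. Cache (LRU->MRU): [B J N D S]
  20. access S: HIT. Cache (LRU->MRU): [B J N D S]
  21. access J: HIT. Cache (LRU->MRU): [B N D S J]
  22. access S: HIT. Cache (LRU->MRU): [B N D J S]
  23. access D: HIT. Cache (LRU->MRU): [B N J S D]
  24. access D: HIT. Cache (LRU->MRU): [B N J S D]
  25. access S: HIT. Cache (LRU->MRU): [B N J D S]
  26. access S: HIT. Cache (LRU->MRU): [B N J D S]
  27. access B: HIT. Cache (LRU->MRU): [N J D S B]
  28. access K: MISS, evict N. Cache (LRU->MRU): [J D S B K]
  29. access K: HIT. Cache (LRU->MRU): [J D S B K]
  30. access K: HIT. Cache (LRU->MRU): [J D S B K]
  31. access E: MISS, evict J. Cache (LRU->MRU): [D S B K E]
  32. access K: HIT. Cache (LRU->MRU): [D S B E K]
  33. access K: HIT. Cache (LRU->MRU): [D S B E K]
  34. access E: HIT. Cache (LRU->MRU): [D S B K E]
  35. access K: HIT. Cache (LRU->MRU): [D S B E K]
  36. access E: HIT. Cache (LRU->MRU): [D S B K E]
  37. access E: HIT. Cache (LRU->MRU): [D S B K E]
Total: 28 hits, 9 misses, 4 evictions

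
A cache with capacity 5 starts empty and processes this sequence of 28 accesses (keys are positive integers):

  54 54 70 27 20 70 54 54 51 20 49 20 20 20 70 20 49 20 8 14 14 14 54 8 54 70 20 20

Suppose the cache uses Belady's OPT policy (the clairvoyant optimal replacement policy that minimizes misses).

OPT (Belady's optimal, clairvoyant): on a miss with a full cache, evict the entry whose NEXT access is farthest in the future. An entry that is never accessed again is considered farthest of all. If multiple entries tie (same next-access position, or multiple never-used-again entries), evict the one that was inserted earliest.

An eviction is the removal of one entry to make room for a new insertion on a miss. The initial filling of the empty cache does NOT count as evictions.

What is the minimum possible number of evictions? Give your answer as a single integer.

OPT (Belady) simulation (capacity=5):
  1. access 54: MISS. Cache: [54]
  2. access 54: HIT. Next use of 54: step 7. Cache: [54]
  3. access 70: MISS. Cache: [54 70]
  4. access 27: MISS. Cache: [54 70 27]
  5. access 20: MISS. Cache: [54 70 27 20]
  6. access 70: HIT. Next use of 70: step 15. Cache: [54 70 27 20]
  7. access 54: HIT. Next use of 54: step 8. Cache: [54 70 27 20]
  8. access 54: HIT. Next use of 54: step 23. Cache: [54 70 27 20]
  9. access 51: MISS. Cache: [54 70 27 20 51]
  10. access 20: HIT. Next use of 20: step 12. Cache: [54 70 27 20 51]
  11. access 49: MISS, evict 27 (next use: never). Cache: [54 70 20 51 49]
  12. access 20: HIT. Next use of 20: step 13. Cache: [54 70 20 51 49]
  13. access 20: HIT. Next use of 20: step 14. Cache: [54 70 20 51 49]
  14. access 20: HIT. Next use of 20: step 16. Cache: [54 70 20 51 49]
  15. access 70: HIT. Next use of 70: step 26. Cache: [54 70 20 51 49]
  16. access 20: HIT. Next use of 20: step 18. Cache: [54 70 20 51 49]
  17. access 49: HIT. Next use of 49: never. Cache: [54 70 20 51 49]
  18. access 20: HIT. Next use of 20: step 27. Cache: [54 70 20 51 49]
  19. access 8: MISS, evict 51 (next use: never). Cache: [54 70 20 49 8]
  20. access 14: MISS, evict 49 (next use: never). Cache: [54 70 20 8 14]
  21. access 14: HIT. Next use of 14: step 22. Cache: [54 70 20 8 14]
  22. access 14: HIT. Next use of 14: never. Cache: [54 70 20 8 14]
  23. access 54: HIT. Next use of 54: step 25. Cache: [54 70 20 8 14]
  24. access 8: HIT. Next use of 8: never. Cache: [54 70 20 8 14]
  25. access 54: HIT. Next use of 54: never. Cache: [54 70 20 8 14]
  26. access 70: HIT. Next use of 70: never. Cache: [54 70 20 8 14]
  27. access 20: HIT. Next use of 20: step 28. Cache: [54 70 20 8 14]
  28. access 20: HIT. Next use of 20: never. Cache: [54 70 20 8 14]
Total: 20 hits, 8 misses, 3 evictions

Answer: 3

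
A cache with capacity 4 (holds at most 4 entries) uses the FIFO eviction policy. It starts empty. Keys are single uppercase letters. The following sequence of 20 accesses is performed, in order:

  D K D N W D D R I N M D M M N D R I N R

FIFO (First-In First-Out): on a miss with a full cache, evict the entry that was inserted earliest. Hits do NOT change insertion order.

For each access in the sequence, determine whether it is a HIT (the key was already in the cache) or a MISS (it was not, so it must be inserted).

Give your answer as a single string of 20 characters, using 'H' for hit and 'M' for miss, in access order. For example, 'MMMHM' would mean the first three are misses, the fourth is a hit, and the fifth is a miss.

Answer: MMHMMHHMMHMMHHMHMMHH

Derivation:
FIFO simulation (capacity=4):
  1. access D: MISS. Cache (old->new): [D]
  2. access K: MISS. Cache (old->new): [D K]
  3. access D: HIT. Cache (old->new): [D K]
  4. access N: MISS. Cache (old->new): [D K N]
  5. access W: MISS. Cache (old->new): [D K N W]
  6. access D: HIT. Cache (old->new): [D K N W]
  7. access D: HIT. Cache (old->new): [D K N W]
  8. access R: MISS, evict D. Cache (old->new): [K N W R]
  9. access I: MISS, evict K. Cache (old->new): [N W R I]
  10. access N: HIT. Cache (old->new): [N W R I]
  11. access M: MISS, evict N. Cache (old->new): [W R I M]
  12. access D: MISS, evict W. Cache (old->new): [R I M D]
  13. access M: HIT. Cache (old->new): [R I M D]
  14. access M: HIT. Cache (old->new): [R I M D]
  15. access N: MISS, evict R. Cache (old->new): [I M D N]
  16. access D: HIT. Cache (old->new): [I M D N]
  17. access R: MISS, evict I. Cache (old->new): [M D N R]
  18. access I: MISS, evict M. Cache (old->new): [D N R I]
  19. access N: HIT. Cache (old->new): [D N R I]
  20. access R: HIT. Cache (old->new): [D N R I]
Total: 9 hits, 11 misses, 7 evictions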